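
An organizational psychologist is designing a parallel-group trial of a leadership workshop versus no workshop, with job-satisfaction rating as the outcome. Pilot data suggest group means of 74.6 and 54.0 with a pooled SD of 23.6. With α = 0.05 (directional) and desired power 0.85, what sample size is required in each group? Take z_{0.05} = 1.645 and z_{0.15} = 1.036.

Cohen's d = |M₁ − M₂| / SD_pooled = |74.6 − 54.0| / 23.6 = 20.6 / 23.6 = 0.873.
For two independent groups with equal n: n = 2·((z_{α} + z_β) / d)².
z_{α} + z_β = 1.645 + 1.036 = 2.681.
n = 2 × (2.681 / 0.873)² = 2 × 3.071² = 2 × 9.43 = 18.9.
Round up to the next whole participant.

n = 19 per group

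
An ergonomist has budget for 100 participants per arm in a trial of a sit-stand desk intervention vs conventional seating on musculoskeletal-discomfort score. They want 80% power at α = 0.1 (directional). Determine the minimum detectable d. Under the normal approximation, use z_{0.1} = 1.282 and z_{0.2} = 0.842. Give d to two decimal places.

d_min ≈ 0.30

For two independent groups of n = 100 each: d_min = (z_{α} + z_β)·√(2/n).
z-sum = 1.282 + 0.842 = 2.124.
d_min = 2.124 × √(2/100) = 2.124 × 0.1414 = 0.300.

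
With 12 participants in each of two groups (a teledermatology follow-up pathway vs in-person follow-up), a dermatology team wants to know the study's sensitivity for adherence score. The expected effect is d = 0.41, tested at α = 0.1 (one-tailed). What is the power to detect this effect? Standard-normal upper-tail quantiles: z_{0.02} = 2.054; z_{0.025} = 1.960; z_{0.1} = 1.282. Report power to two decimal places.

For two equal groups, power = Φ(d·√(n/2) − z_{α}).
d·√(n/2) = 0.41 × √(12/2) = 0.41 × 2.449 = 1.004.
z_β = 1.004 − 1.282 = -0.278.
Power = Φ(-0.278) = 0.391.

power ≈ 0.39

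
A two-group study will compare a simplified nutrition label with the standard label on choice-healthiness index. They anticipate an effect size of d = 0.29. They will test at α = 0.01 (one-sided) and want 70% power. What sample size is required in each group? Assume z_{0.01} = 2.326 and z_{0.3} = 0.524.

n = 194 per group

For two independent groups with equal n: n = 2·((z_{α} + z_β) / d)².
z_{α} + z_β = 2.326 + 0.524 = 2.850.
n = 2 × (2.850 / 0.29)² = 2 × 9.828² = 2 × 96.58 = 193.2.
Round up to the next whole participant.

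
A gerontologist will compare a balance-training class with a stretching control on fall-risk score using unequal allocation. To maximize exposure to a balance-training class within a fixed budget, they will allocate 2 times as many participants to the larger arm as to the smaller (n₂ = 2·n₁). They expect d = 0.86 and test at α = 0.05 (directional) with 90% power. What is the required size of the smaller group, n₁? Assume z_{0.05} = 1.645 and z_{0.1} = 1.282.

With allocation ratio k = n₂/n₁ = 2, Var(x̄₁−x̄₂) = σ²(1/n₁ + 1/(k·n₁)) = σ²·(k+1)/(k·n₁).
So n₁ = (1 + 1/k)·((z_{α} + z_β)/d)² = 1.500 × (2.927/0.86)².
n₁ = 1.500 × 11.58 = 17.4.
Round up: n₁ = 18, giving n₂ = 2 × 18 = 36.

n₁ = 18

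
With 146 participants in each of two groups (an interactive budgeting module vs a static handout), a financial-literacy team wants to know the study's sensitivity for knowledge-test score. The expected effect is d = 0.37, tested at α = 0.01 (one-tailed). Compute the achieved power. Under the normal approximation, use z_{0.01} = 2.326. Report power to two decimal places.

power ≈ 0.80

For two equal groups, power = Φ(d·√(n/2) − z_{α}).
d·√(n/2) = 0.37 × √(146/2) = 0.37 × 8.544 = 3.161.
z_β = 3.161 − 2.326 = 0.835.
Power = Φ(0.835) = 0.798.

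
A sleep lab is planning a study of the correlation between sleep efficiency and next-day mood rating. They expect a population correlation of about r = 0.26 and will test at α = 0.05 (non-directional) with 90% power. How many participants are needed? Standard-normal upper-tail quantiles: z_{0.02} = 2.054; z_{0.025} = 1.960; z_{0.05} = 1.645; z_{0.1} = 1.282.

n = 152

Fisher's z: C = ½·ln((1+r)/(1−r)) = ½·ln(1.7027) = 0.2661.
n = ((z_{α/2} + z_β)/C)² + 3.
(1.960 + 1.282) / 0.2661 = 3.242 / 0.2661 = 12.183.
n = 12.183² + 3 = 148.43 + 3 = 151.4.
Round up.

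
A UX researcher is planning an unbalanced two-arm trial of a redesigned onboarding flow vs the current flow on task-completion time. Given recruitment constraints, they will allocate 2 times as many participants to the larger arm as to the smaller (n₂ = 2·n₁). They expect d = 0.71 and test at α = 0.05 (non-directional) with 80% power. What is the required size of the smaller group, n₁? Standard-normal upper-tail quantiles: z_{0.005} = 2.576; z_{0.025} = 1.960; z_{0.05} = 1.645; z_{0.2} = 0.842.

With allocation ratio k = n₂/n₁ = 2, Var(x̄₁−x̄₂) = σ²(1/n₁ + 1/(k·n₁)) = σ²·(k+1)/(k·n₁).
So n₁ = (1 + 1/k)·((z_{α/2} + z_β)/d)² = 1.500 × (2.802/0.71)².
n₁ = 1.500 × 15.57 = 23.4.
Round up: n₁ = 24, giving n₂ = 2 × 24 = 48.

n₁ = 24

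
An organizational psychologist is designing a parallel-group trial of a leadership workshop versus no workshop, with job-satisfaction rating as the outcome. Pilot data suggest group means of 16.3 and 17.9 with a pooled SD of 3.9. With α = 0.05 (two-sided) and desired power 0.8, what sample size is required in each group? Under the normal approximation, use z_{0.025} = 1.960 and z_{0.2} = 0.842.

Cohen's d = |M₁ − M₂| / SD_pooled = |16.3 − 17.9| / 3.9 = 1.6 / 3.9 = 0.410.
For two independent groups with equal n: n = 2·((z_{α/2} + z_β) / d)².
z_{α/2} + z_β = 1.960 + 0.842 = 2.802.
n = 2 × (2.802 / 0.410)² = 2 × 6.834² = 2 × 46.71 = 93.4.
Round up to the next whole participant.

n = 94 per group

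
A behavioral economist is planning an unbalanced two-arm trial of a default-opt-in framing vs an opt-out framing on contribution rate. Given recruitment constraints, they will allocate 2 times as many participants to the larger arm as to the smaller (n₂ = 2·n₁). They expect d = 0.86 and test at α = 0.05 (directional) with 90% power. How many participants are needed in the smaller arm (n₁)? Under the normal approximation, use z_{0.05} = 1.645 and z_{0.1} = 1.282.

With allocation ratio k = n₂/n₁ = 2, Var(x̄₁−x̄₂) = σ²(1/n₁ + 1/(k·n₁)) = σ²·(k+1)/(k·n₁).
So n₁ = (1 + 1/k)·((z_{α} + z_β)/d)² = 1.500 × (2.927/0.86)².
n₁ = 1.500 × 11.58 = 17.4.
Round up: n₁ = 18, giving n₂ = 2 × 18 = 36.

n₁ = 18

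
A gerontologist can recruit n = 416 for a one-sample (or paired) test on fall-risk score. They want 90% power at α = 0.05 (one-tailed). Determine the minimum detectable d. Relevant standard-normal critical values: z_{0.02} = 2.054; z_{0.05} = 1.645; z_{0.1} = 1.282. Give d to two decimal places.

For a single sample (or paired design) of n = 416: d_min = (z_{α} + z_β)/√n.
z-sum = 1.645 + 1.282 = 2.927.
d_min = 2.927 / √416 = 2.927 / 20.396 = 0.144.

d_min ≈ 0.14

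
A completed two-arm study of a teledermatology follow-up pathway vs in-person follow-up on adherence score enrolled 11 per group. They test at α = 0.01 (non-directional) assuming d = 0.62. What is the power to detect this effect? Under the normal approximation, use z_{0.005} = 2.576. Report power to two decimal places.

For two equal groups, power = Φ(d·√(n/2) − z_{α/2}).
d·√(n/2) = 0.62 × √(11/2) = 0.62 × 2.345 = 1.454.
z_β = 1.454 − 2.576 = -1.122.
Power = Φ(-1.122) = 0.131.

power ≈ 0.13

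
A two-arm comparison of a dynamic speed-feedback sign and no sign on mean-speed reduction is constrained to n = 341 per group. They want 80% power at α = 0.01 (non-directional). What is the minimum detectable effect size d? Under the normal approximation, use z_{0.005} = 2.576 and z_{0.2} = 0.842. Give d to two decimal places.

d_min ≈ 0.26

For two independent groups of n = 341 each: d_min = (z_{α/2} + z_β)·√(2/n).
z-sum = 2.576 + 0.842 = 3.418.
d_min = 3.418 × √(2/341) = 3.418 × 0.0766 = 0.262.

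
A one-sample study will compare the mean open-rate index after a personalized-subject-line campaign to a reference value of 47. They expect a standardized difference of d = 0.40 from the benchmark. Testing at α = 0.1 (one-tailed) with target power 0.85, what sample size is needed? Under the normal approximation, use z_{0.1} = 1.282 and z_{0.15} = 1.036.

n = 34

For a one-sample test: n = ((z_{α} + z_β) / d)².
z_{α} + z_β = 1.282 + 1.036 = 2.318.
n = (2.318 / 0.40)² = 5.795² = 33.58.
Round up.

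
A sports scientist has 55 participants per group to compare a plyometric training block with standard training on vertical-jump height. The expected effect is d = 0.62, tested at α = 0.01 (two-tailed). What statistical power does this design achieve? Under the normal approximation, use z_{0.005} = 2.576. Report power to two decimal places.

power ≈ 0.75

For two equal groups, power = Φ(d·√(n/2) − z_{α/2}).
d·√(n/2) = 0.62 × √(55/2) = 0.62 × 5.244 = 3.251.
z_β = 3.251 − 2.576 = 0.675.
Power = Φ(0.675) = 0.750.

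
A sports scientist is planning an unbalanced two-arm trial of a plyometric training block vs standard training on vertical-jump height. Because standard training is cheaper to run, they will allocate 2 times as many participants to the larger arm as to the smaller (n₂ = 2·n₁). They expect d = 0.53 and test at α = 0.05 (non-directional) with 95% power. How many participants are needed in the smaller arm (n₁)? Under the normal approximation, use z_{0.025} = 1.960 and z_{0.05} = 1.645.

With allocation ratio k = n₂/n₁ = 2, Var(x̄₁−x̄₂) = σ²(1/n₁ + 1/(k·n₁)) = σ²·(k+1)/(k·n₁).
So n₁ = (1 + 1/k)·((z_{α/2} + z_β)/d)² = 1.500 × (3.605/0.53)².
n₁ = 1.500 × 46.27 = 69.4.
Round up: n₁ = 70, giving n₂ = 2 × 70 = 140.

n₁ = 70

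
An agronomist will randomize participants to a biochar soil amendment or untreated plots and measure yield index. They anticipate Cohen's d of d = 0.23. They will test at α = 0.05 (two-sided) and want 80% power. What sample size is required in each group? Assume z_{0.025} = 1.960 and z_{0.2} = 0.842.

n = 297 per group

For two independent groups with equal n: n = 2·((z_{α/2} + z_β) / d)².
z_{α/2} + z_β = 1.960 + 0.842 = 2.802.
n = 2 × (2.802 / 0.23)² = 2 × 12.183² = 2 × 148.42 = 296.8.
Round up to the next whole participant.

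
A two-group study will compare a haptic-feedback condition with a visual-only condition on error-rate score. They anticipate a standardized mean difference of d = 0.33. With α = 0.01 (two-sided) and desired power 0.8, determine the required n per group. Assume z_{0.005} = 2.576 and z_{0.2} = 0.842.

n = 215 per group

For two independent groups with equal n: n = 2·((z_{α/2} + z_β) / d)².
z_{α/2} + z_β = 2.576 + 0.842 = 3.418.
n = 2 × (3.418 / 0.33)² = 2 × 10.358² = 2 × 107.28 = 214.6.
Round up to the next whole participant.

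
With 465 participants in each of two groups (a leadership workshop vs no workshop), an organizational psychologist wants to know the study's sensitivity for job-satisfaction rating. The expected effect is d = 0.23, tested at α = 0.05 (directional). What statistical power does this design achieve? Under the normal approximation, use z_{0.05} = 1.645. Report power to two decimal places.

power ≈ 0.97

For two equal groups, power = Φ(d·√(n/2) − z_{α}).
d·√(n/2) = 0.23 × √(465/2) = 0.23 × 15.248 = 3.507.
z_β = 3.507 − 1.645 = 1.862.
Power = Φ(1.862) = 0.969.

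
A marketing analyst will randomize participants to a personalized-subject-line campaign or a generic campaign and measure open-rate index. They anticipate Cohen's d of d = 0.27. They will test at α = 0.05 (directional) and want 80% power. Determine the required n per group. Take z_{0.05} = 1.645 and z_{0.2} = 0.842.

For two independent groups with equal n: n = 2·((z_{α} + z_β) / d)².
z_{α} + z_β = 1.645 + 0.842 = 2.487.
n = 2 × (2.487 / 0.27)² = 2 × 9.211² = 2 × 84.84 = 169.7.
Round up to the next whole participant.

n = 170 per group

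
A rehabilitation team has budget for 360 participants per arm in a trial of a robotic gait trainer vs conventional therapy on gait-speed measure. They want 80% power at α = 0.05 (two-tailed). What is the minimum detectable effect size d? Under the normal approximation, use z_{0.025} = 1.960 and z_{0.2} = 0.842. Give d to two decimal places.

For two independent groups of n = 360 each: d_min = (z_{α/2} + z_β)·√(2/n).
z-sum = 1.960 + 0.842 = 2.802.
d_min = 2.802 × √(2/360) = 2.802 × 0.0745 = 0.209.

d_min ≈ 0.21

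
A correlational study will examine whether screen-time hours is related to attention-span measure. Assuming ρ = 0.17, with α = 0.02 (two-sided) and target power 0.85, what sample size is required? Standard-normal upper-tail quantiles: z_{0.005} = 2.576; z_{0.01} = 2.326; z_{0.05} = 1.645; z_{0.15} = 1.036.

n = 387

Fisher's z: C = ½·ln((1+r)/(1−r)) = ½·ln(1.4096) = 0.1717.
n = ((z_{α/2} + z_β)/C)² + 3.
(2.326 + 1.036) / 0.1717 = 3.362 / 0.1717 = 19.581.
n = 19.581² + 3 = 383.40 + 3 = 386.4.
Round up.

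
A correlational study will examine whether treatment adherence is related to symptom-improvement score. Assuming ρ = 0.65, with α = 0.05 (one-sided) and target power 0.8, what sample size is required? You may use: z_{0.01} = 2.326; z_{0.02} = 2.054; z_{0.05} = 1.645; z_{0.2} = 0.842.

n = 14

Fisher's z: C = ½·ln((1+r)/(1−r)) = ½·ln(4.7143) = 0.7753.
n = ((z_{α} + z_β)/C)² + 3.
(1.645 + 0.842) / 0.7753 = 2.487 / 0.7753 = 3.208.
n = 3.208² + 3 = 10.29 + 3 = 13.3.
Round up.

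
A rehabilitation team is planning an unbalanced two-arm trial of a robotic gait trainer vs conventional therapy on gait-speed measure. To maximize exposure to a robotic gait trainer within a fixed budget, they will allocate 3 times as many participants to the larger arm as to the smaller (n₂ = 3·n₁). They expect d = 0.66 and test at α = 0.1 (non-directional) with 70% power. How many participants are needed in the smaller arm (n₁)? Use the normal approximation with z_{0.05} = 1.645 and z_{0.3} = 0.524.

With allocation ratio k = n₂/n₁ = 3, Var(x̄₁−x̄₂) = σ²(1/n₁ + 1/(k·n₁)) = σ²·(k+1)/(k·n₁).
So n₁ = (1 + 1/k)·((z_{α/2} + z_β)/d)² = 1.333 × (2.169/0.66)².
n₁ = 1.333 × 10.80 = 14.4.
Round up: n₁ = 15, giving n₂ = 3 × 15 = 45.

n₁ = 15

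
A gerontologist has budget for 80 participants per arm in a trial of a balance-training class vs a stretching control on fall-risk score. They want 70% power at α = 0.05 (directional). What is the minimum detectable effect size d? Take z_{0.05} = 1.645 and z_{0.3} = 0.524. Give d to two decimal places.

d_min ≈ 0.34

For two independent groups of n = 80 each: d_min = (z_{α} + z_β)·√(2/n).
z-sum = 1.645 + 0.524 = 2.169.
d_min = 2.169 × √(2/80) = 2.169 × 0.1581 = 0.343.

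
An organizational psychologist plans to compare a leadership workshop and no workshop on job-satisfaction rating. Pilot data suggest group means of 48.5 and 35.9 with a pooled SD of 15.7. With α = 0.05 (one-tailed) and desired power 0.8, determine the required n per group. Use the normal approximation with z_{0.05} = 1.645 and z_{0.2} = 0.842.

n = 20 per group

Cohen's d = |M₁ − M₂| / SD_pooled = |48.5 − 35.9| / 15.7 = 12.6 / 15.7 = 0.803.
For two independent groups with equal n: n = 2·((z_{α} + z_β) / d)².
z_{α} + z_β = 1.645 + 0.842 = 2.487.
n = 2 × (2.487 / 0.803)² = 2 × 3.097² = 2 × 9.59 = 19.2.
Round up to the next whole participant.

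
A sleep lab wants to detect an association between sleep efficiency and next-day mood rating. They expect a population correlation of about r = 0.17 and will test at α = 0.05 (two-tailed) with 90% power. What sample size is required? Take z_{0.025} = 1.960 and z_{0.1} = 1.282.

Fisher's z: C = ½·ln((1+r)/(1−r)) = ½·ln(1.4096) = 0.1717.
n = ((z_{α/2} + z_β)/C)² + 3.
(1.960 + 1.282) / 0.1717 = 3.242 / 0.1717 = 18.882.
n = 18.882² + 3 = 356.52 + 3 = 359.5.
Round up.

n = 360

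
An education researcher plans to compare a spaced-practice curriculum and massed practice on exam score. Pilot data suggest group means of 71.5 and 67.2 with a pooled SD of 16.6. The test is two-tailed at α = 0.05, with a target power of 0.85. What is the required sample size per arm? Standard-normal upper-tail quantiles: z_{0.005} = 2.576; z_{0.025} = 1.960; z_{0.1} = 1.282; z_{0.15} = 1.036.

Cohen's d = |M₁ − M₂| / SD_pooled = |71.5 − 67.2| / 16.6 = 4.3 / 16.6 = 0.259.
For two independent groups with equal n: n = 2·((z_{α/2} + z_β) / d)².
z_{α/2} + z_β = 1.960 + 1.036 = 2.996.
n = 2 × (2.996 / 0.259)² = 2 × 11.568² = 2 × 133.81 = 267.6.
Round up to the next whole participant.

n = 268 per group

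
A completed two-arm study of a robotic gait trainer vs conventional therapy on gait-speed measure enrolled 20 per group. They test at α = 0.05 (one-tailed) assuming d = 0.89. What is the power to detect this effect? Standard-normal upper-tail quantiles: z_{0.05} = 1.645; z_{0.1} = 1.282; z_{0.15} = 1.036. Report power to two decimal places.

For two equal groups, power = Φ(d·√(n/2) − z_{α}).
d·√(n/2) = 0.89 × √(20/2) = 0.89 × 3.162 = 2.814.
z_β = 2.814 − 1.645 = 1.169.
Power = Φ(1.169) = 0.879.

power ≈ 0.88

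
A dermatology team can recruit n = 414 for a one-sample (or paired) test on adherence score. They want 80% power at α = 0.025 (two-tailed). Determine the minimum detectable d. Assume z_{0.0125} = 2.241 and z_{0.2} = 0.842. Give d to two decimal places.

For a single sample (or paired design) of n = 414: d_min = (z_{α/2} + z_β)/√n.
z-sum = 2.241 + 0.842 = 3.083.
d_min = 3.083 / √414 = 3.083 / 20.347 = 0.152.

d_min ≈ 0.15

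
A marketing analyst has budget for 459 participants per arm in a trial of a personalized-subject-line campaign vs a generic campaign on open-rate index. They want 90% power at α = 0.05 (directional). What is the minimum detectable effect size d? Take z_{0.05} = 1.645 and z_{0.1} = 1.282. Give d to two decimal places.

d_min ≈ 0.19

For two independent groups of n = 459 each: d_min = (z_{α} + z_β)·√(2/n).
z-sum = 1.645 + 1.282 = 2.927.
d_min = 2.927 × √(2/459) = 2.927 × 0.0660 = 0.193.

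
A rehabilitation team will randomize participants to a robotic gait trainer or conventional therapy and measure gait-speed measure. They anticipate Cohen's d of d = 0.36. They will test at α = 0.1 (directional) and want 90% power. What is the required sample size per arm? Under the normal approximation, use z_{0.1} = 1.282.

n = 102 per group

For two independent groups with equal n: n = 2·((z_{α} + z_β) / d)².
z_{α} + z_β = 1.282 + 1.282 = 2.564.
n = 2 × (2.564 / 0.36)² = 2 × 7.122² = 2 × 50.73 = 101.5.
Round up to the next whole participant.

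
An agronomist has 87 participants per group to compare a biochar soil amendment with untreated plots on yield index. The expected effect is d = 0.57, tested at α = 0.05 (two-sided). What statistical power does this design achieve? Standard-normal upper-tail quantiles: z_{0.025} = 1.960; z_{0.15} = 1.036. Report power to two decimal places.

power ≈ 0.96

For two equal groups, power = Φ(d·√(n/2) − z_{α/2}).
d·√(n/2) = 0.57 × √(87/2) = 0.57 × 6.595 = 3.759.
z_β = 3.759 − 1.960 = 1.799.
Power = Φ(1.799) = 0.964.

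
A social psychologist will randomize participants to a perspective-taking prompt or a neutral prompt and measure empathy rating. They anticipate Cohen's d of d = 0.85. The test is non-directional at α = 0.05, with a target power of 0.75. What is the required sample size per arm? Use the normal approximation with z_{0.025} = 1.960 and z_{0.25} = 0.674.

n = 20 per group

For two independent groups with equal n: n = 2·((z_{α/2} + z_β) / d)².
z_{α/2} + z_β = 1.960 + 0.674 = 2.634.
n = 2 × (2.634 / 0.85)² = 2 × 3.099² = 2 × 9.60 = 19.2.
Round up to the next whole participant.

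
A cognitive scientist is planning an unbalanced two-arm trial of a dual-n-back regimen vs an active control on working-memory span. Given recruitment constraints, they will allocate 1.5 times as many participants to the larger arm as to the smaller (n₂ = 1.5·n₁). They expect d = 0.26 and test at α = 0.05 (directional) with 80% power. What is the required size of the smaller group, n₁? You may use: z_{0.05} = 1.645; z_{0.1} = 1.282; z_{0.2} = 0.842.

n₁ = 153

With allocation ratio k = n₂/n₁ = 1.5, Var(x̄₁−x̄₂) = σ²(1/n₁ + 1/(k·n₁)) = σ²·(k+1)/(k·n₁).
So n₁ = (1 + 1/k)·((z_{α} + z_β)/d)² = 1.667 × (2.487/0.26)².
n₁ = 1.667 × 91.50 = 152.5.
Round up: n₁ = 153, giving n₂ = ⌈1.5 × 153⌉ = ⌈229.5⌉ = 230.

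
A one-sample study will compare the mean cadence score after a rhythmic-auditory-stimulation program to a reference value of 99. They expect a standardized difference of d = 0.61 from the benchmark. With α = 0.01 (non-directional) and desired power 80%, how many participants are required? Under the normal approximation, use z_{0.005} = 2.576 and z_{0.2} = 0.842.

n = 32

For a one-sample test: n = ((z_{α/2} + z_β) / d)².
z_{α/2} + z_β = 2.576 + 0.842 = 3.418.
n = (3.418 / 0.61)² = 5.603² = 31.40.
Round up.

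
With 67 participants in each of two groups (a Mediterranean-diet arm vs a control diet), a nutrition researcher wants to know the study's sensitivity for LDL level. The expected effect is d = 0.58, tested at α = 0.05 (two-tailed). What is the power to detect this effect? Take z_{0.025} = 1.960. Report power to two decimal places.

For two equal groups, power = Φ(d·√(n/2) − z_{α/2}).
d·√(n/2) = 0.58 × √(67/2) = 0.58 × 5.788 = 3.357.
z_β = 3.357 − 1.960 = 1.397.
Power = Φ(1.397) = 0.919.

power ≈ 0.92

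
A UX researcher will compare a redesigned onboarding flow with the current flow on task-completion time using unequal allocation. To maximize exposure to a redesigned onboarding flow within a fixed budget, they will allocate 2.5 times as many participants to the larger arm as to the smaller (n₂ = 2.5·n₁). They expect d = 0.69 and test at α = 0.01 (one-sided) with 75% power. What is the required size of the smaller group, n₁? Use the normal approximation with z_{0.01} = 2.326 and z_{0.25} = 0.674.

With allocation ratio k = n₂/n₁ = 2.5, Var(x̄₁−x̄₂) = σ²(1/n₁ + 1/(k·n₁)) = σ²·(k+1)/(k·n₁).
So n₁ = (1 + 1/k)·((z_{α} + z_β)/d)² = 1.400 × (3.000/0.69)².
n₁ = 1.400 × 18.90 = 26.5.
Round up: n₁ = 27, giving n₂ = ⌈2.5 × 27⌉ = ⌈67.5⌉ = 68.

n₁ = 27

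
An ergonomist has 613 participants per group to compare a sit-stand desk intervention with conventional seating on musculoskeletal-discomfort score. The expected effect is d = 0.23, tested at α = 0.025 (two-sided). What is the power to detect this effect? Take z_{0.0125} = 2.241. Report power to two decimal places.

power ≈ 0.96

For two equal groups, power = Φ(d·√(n/2) − z_{α/2}).
d·√(n/2) = 0.23 × √(613/2) = 0.23 × 17.507 = 4.027.
z_β = 4.027 − 2.241 = 1.786.
Power = Φ(1.786) = 0.963.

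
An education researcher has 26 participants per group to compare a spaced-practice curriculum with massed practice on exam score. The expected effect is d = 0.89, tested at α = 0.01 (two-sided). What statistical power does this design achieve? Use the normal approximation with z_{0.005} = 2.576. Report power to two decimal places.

power ≈ 0.74

For two equal groups, power = Φ(d·√(n/2) − z_{α/2}).
d·√(n/2) = 0.89 × √(26/2) = 0.89 × 3.606 = 3.209.
z_β = 3.209 − 2.576 = 0.633.
Power = Φ(0.633) = 0.737.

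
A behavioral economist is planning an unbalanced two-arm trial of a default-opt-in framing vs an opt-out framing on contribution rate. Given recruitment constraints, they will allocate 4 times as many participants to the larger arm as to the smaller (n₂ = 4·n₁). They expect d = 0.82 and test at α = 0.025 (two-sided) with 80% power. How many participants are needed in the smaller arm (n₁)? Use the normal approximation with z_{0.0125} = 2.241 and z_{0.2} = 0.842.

With allocation ratio k = n₂/n₁ = 4, Var(x̄₁−x̄₂) = σ²(1/n₁ + 1/(k·n₁)) = σ²·(k+1)/(k·n₁).
So n₁ = (1 + 1/k)·((z_{α/2} + z_β)/d)² = 1.250 × (3.083/0.82)².
n₁ = 1.250 × 14.14 = 17.7.
Round up: n₁ = 18, giving n₂ = 4 × 18 = 72.

n₁ = 18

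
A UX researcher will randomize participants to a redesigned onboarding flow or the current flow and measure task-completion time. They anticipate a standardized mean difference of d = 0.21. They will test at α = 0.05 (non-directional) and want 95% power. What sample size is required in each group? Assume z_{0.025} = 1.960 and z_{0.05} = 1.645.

n = 590 per group

For two independent groups with equal n: n = 2·((z_{α/2} + z_β) / d)².
z_{α/2} + z_β = 1.960 + 1.645 = 3.605.
n = 2 × (3.605 / 0.21)² = 2 × 17.167² = 2 × 294.69 = 589.4.
Round up to the next whole participant.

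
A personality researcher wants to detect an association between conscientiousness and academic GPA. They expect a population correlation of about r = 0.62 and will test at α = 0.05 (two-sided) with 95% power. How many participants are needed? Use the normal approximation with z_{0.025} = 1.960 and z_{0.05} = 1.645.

n = 28

Fisher's z: C = ½·ln((1+r)/(1−r)) = ½·ln(4.2632) = 0.7250.
n = ((z_{α/2} + z_β)/C)² + 3.
(1.960 + 1.645) / 0.7250 = 3.605 / 0.7250 = 4.972.
n = 4.972² + 3 = 24.72 + 3 = 27.7.
Round up.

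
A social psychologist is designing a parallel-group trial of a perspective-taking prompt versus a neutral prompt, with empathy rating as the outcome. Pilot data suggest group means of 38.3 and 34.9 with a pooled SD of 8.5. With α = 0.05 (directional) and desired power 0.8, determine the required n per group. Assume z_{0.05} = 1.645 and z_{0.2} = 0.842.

Cohen's d = |M₁ − M₂| / SD_pooled = |38.3 − 34.9| / 8.5 = 3.4 / 8.5 = 0.400.
For two independent groups with equal n: n = 2·((z_{α} + z_β) / d)².
z_{α} + z_β = 1.645 + 0.842 = 2.487.
n = 2 × (2.487 / 0.400)² = 2 × 6.218² = 2 × 38.66 = 77.3.
Round up to the next whole participant.

n = 78 per group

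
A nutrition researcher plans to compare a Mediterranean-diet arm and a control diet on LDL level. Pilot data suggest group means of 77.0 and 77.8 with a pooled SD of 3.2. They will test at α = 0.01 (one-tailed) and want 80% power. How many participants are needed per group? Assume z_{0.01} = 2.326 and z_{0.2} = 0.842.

n = 322 per group

Cohen's d = |M₁ − M₂| / SD_pooled = |77.0 − 77.8| / 3.2 = 0.8 / 3.2 = 0.250.
For two independent groups with equal n: n = 2·((z_{α} + z_β) / d)².
z_{α} + z_β = 2.326 + 0.842 = 3.168.
n = 2 × (3.168 / 0.250)² = 2 × 12.672² = 2 × 160.58 = 321.2.
Round up to the next whole participant.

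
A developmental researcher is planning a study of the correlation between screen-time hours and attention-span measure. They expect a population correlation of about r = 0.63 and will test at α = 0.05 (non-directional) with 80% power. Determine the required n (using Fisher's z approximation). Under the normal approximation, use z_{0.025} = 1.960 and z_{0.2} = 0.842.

Fisher's z: C = ½·ln((1+r)/(1−r)) = ½·ln(4.4054) = 0.7414.
n = ((z_{α/2} + z_β)/C)² + 3.
(1.960 + 0.842) / 0.7414 = 2.802 / 0.7414 = 3.779.
n = 3.779² + 3 = 14.28 + 3 = 17.3.
Round up.

n = 18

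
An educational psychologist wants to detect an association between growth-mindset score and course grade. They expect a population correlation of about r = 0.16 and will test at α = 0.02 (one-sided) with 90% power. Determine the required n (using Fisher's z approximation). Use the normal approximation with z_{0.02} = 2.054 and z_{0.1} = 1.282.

n = 431

Fisher's z: C = ½·ln((1+r)/(1−r)) = ½·ln(1.3810) = 0.1614.
n = ((z_{α} + z_β)/C)² + 3.
(2.054 + 1.282) / 0.1614 = 3.336 / 0.1614 = 20.669.
n = 20.669² + 3 = 427.21 + 3 = 430.2.
Round up.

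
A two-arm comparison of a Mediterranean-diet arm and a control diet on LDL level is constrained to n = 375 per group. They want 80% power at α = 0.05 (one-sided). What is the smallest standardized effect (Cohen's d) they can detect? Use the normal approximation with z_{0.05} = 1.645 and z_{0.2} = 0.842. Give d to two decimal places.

For two independent groups of n = 375 each: d_min = (z_{α} + z_β)·√(2/n).
z-sum = 1.645 + 0.842 = 2.487.
d_min = 2.487 × √(2/375) = 2.487 × 0.0730 = 0.182.

d_min ≈ 0.18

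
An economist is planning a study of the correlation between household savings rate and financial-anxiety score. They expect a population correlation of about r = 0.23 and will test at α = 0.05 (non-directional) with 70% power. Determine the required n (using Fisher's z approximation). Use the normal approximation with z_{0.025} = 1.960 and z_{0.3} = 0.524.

n = 116

Fisher's z: C = ½·ln((1+r)/(1−r)) = ½·ln(1.5974) = 0.2342.
n = ((z_{α/2} + z_β)/C)² + 3.
(1.960 + 0.524) / 0.2342 = 2.484 / 0.2342 = 10.606.
n = 10.606² + 3 = 112.49 + 3 = 115.5.
Round up.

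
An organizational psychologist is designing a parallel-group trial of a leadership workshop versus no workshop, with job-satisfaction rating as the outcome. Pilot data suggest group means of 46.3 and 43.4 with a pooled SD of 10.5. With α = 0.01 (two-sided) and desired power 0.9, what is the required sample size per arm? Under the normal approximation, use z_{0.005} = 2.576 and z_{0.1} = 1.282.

Cohen's d = |M₁ − M₂| / SD_pooled = |46.3 − 43.4| / 10.5 = 2.9 / 10.5 = 0.276.
For two independent groups with equal n: n = 2·((z_{α/2} + z_β) / d)².
z_{α/2} + z_β = 2.576 + 1.282 = 3.858.
n = 2 × (3.858 / 0.276)² = 2 × 13.978² = 2 × 195.39 = 390.8.
Round up to the next whole participant.

n = 391 per group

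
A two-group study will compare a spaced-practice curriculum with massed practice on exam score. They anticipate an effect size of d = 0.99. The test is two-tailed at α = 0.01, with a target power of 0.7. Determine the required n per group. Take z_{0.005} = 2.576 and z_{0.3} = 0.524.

For two independent groups with equal n: n = 2·((z_{α/2} + z_β) / d)².
z_{α/2} + z_β = 2.576 + 0.524 = 3.100.
n = 2 × (3.100 / 0.99)² = 2 × 3.131² = 2 × 9.81 = 19.6.
Round up to the next whole participant.

n = 20 per group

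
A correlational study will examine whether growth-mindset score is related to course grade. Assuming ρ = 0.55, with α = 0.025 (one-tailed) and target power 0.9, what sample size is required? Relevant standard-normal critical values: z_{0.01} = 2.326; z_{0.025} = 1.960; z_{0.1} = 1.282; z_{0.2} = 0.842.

Fisher's z: C = ½·ln((1+r)/(1−r)) = ½·ln(3.4444) = 0.6184.
n = ((z_{α} + z_β)/C)² + 3.
(1.960 + 1.282) / 0.6184 = 3.242 / 0.6184 = 5.243.
n = 5.243² + 3 = 27.48 + 3 = 30.5.
Round up.

n = 31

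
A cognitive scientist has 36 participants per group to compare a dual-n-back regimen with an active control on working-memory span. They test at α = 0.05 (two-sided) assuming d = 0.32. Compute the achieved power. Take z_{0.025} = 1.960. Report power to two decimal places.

power ≈ 0.27

For two equal groups, power = Φ(d·√(n/2) − z_{α/2}).
d·√(n/2) = 0.32 × √(36/2) = 0.32 × 4.243 = 1.358.
z_β = 1.358 − 1.960 = -0.602.
Power = Φ(-0.602) = 0.273.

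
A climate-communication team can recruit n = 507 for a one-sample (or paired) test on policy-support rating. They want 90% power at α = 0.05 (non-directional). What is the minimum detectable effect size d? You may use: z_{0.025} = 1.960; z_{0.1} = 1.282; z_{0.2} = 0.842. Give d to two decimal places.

For a single sample (or paired design) of n = 507: d_min = (z_{α/2} + z_β)/√n.
z-sum = 1.960 + 1.282 = 3.242.
d_min = 3.242 / √507 = 3.242 / 22.517 = 0.144.

d_min ≈ 0.14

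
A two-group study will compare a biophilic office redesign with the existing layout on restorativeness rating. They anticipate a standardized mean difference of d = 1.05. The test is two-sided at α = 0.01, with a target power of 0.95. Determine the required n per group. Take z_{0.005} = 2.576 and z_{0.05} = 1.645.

n = 33 per group

For two independent groups with equal n: n = 2·((z_{α/2} + z_β) / d)².
z_{α/2} + z_β = 2.576 + 1.645 = 4.221.
n = 2 × (4.221 / 1.05)² = 2 × 4.020² = 2 × 16.16 = 32.3.
Round up to the next whole participant.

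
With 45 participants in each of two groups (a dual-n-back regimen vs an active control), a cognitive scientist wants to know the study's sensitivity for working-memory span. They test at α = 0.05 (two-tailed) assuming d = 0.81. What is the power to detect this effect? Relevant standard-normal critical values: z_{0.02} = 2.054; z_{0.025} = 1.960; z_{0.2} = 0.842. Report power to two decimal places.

power ≈ 0.97

For two equal groups, power = Φ(d·√(n/2) − z_{α/2}).
d·√(n/2) = 0.81 × √(45/2) = 0.81 × 4.743 = 3.842.
z_β = 3.842 − 1.960 = 1.882.
Power = Φ(1.882) = 0.970.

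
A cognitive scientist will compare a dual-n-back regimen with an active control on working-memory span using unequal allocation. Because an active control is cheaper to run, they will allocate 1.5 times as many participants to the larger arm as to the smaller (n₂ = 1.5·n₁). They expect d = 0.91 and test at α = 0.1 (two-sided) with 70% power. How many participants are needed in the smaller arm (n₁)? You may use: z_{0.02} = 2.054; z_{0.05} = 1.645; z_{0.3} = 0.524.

n₁ = 10

With allocation ratio k = n₂/n₁ = 1.5, Var(x̄₁−x̄₂) = σ²(1/n₁ + 1/(k·n₁)) = σ²·(k+1)/(k·n₁).
So n₁ = (1 + 1/k)·((z_{α/2} + z_β)/d)² = 1.667 × (2.169/0.91)².
n₁ = 1.667 × 5.68 = 9.5.
Round up: n₁ = 10, giving n₂ = 1.5 × 10 = 15.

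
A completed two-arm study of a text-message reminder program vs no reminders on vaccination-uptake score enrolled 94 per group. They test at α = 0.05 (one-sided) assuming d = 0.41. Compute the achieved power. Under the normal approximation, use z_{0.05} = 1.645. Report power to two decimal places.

power ≈ 0.88

For two equal groups, power = Φ(d·√(n/2) − z_{α}).
d·√(n/2) = 0.41 × √(94/2) = 0.41 × 6.856 = 2.811.
z_β = 2.811 − 1.645 = 1.166.
Power = Φ(1.166) = 0.878.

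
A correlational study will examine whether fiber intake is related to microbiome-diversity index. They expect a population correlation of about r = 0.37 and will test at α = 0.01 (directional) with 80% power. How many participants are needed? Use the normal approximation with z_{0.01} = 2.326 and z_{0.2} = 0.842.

Fisher's z: C = ½·ln((1+r)/(1−r)) = ½·ln(2.1746) = 0.3884.
n = ((z_{α} + z_β)/C)² + 3.
(2.326 + 0.842) / 0.3884 = 3.168 / 0.3884 = 8.157.
n = 8.157² + 3 = 66.53 + 3 = 69.5.
Round up.

n = 70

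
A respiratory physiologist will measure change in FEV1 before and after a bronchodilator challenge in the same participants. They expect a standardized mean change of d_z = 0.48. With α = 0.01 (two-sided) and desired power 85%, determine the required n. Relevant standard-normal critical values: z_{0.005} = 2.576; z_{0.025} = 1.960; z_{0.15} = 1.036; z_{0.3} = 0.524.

n = 57 pairs

For a paired (one-sample on differences) test: n = ((z_{α/2} + z_β) / d)².
z_{α/2} + z_β = 2.576 + 1.036 = 3.612.
n = (3.612 / 0.48)² = 7.525² = 56.63.
Round up.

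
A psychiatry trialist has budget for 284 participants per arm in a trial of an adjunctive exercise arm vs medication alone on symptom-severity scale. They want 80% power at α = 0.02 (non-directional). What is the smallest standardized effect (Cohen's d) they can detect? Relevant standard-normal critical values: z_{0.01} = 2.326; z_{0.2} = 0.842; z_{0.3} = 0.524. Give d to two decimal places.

For two independent groups of n = 284 each: d_min = (z_{α/2} + z_β)·√(2/n).
z-sum = 2.326 + 0.842 = 3.168.
d_min = 3.168 × √(2/284) = 3.168 × 0.0839 = 0.266.

d_min ≈ 0.27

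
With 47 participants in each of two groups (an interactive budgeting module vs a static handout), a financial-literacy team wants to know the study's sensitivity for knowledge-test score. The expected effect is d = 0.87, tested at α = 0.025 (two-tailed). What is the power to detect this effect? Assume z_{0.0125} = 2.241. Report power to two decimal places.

For two equal groups, power = Φ(d·√(n/2) − z_{α/2}).
d·√(n/2) = 0.87 × √(47/2) = 0.87 × 4.848 = 4.217.
z_β = 4.217 − 2.241 = 1.976.
Power = Φ(1.976) = 0.976.

power ≈ 0.98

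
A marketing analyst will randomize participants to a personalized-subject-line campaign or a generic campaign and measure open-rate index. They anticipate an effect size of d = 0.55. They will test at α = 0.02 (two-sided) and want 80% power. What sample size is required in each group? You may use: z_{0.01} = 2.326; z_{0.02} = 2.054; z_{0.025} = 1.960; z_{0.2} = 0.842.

n = 67 per group

For two independent groups with equal n: n = 2·((z_{α/2} + z_β) / d)².
z_{α/2} + z_β = 2.326 + 0.842 = 3.168.
n = 2 × (3.168 / 0.55)² = 2 × 5.760² = 2 × 33.18 = 66.4.
Round up to the next whole participant.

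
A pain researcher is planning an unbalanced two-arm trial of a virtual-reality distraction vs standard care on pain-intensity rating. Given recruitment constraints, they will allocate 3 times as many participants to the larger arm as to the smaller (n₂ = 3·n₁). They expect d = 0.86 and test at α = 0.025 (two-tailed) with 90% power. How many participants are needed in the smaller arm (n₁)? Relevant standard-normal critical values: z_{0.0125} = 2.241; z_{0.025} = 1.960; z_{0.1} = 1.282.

n₁ = 23

With allocation ratio k = n₂/n₁ = 3, Var(x̄₁−x̄₂) = σ²(1/n₁ + 1/(k·n₁)) = σ²·(k+1)/(k·n₁).
So n₁ = (1 + 1/k)·((z_{α/2} + z_β)/d)² = 1.333 × (3.523/0.86)².
n₁ = 1.333 × 16.78 = 22.4.
Round up: n₁ = 23, giving n₂ = 3 × 23 = 69.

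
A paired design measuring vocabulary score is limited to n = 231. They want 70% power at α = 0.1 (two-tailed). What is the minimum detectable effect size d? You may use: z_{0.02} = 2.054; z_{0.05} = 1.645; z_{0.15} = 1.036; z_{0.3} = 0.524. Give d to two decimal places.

For a single sample (or paired design) of n = 231: d_min = (z_{α/2} + z_β)/√n.
z-sum = 1.645 + 0.524 = 2.169.
d_min = 2.169 / √231 = 2.169 / 15.199 = 0.143.

d_min ≈ 0.14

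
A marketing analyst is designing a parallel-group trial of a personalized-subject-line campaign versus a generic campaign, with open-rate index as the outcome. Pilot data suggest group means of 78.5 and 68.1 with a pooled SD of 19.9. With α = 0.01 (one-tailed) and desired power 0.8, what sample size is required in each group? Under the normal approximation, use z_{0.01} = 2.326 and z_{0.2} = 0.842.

Cohen's d = |M₁ − M₂| / SD_pooled = |78.5 − 68.1| / 19.9 = 10.4 / 19.9 = 0.523.
For two independent groups with equal n: n = 2·((z_{α} + z_β) / d)².
z_{α} + z_β = 2.326 + 0.842 = 3.168.
n = 2 × (3.168 / 0.523)² = 2 × 6.057² = 2 × 36.69 = 73.4.
Round up to the next whole participant.

n = 74 per group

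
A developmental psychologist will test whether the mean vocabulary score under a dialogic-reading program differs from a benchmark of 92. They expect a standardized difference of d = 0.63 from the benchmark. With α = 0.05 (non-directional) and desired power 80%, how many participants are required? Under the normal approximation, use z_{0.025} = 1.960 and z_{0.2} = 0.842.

For a one-sample test: n = ((z_{α/2} + z_β) / d)².
z_{α/2} + z_β = 1.960 + 0.842 = 2.802.
n = (2.802 / 0.63)² = 4.448² = 19.78.
Round up.

n = 20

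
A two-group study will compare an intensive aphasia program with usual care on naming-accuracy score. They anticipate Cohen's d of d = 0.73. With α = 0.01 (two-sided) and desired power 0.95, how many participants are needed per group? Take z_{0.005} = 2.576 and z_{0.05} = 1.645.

For two independent groups with equal n: n = 2·((z_{α/2} + z_β) / d)².
z_{α/2} + z_β = 2.576 + 1.645 = 4.221.
n = 2 × (4.221 / 0.73)² = 2 × 5.782² = 2 × 33.43 = 66.9.
Round up to the next whole participant.

n = 67 per group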